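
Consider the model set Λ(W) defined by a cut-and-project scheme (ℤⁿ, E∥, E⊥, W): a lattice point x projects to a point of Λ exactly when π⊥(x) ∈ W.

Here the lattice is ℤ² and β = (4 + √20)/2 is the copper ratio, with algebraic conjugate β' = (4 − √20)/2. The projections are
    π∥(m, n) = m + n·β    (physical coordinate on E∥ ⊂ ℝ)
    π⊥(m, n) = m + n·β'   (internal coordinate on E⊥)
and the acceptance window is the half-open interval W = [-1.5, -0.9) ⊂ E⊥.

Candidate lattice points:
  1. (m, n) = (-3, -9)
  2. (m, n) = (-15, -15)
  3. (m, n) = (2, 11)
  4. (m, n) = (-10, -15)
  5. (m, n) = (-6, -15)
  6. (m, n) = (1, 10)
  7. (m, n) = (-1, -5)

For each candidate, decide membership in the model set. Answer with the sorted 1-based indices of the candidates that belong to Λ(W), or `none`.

6

β' = (4−√20)/2 ≈ -0.2361.
candidate 1: (m,n)=(-3,-9) → π∥ = -3-9·β ≈ -41.1246, π⊥ = -3-9·β' ≈ -0.8754 ∉ [-1.5, -0.9) ⇒ out
candidate 2: (m,n)=(-15,-15) → π∥ = -15-15·β ≈ -78.5410, π⊥ = -15-15·β' ≈ -11.4590 ∉ [-1.5, -0.9) ⇒ out
candidate 3: (m,n)=(2,11) → π∥ = 2+11·β ≈ 48.5967, π⊥ = 2+11·β' ≈ -0.5967 ∉ [-1.5, -0.9) ⇒ out
candidate 4: (m,n)=(-10,-15) → π∥ = -10-15·β ≈ -73.5410, π⊥ = -10-15·β' ≈ -6.4590 ∉ [-1.5, -0.9) ⇒ out
candidate 5: (m,n)=(-6,-15) → π∥ = -6-15·β ≈ -69.5410, π⊥ = -6-15·β' ≈ -2.4590 ∉ [-1.5, -0.9) ⇒ out
candidate 6: (m,n)=(1,10) → π∥ = 1+10·β ≈ 43.3607, π⊥ = 1+10·β' ≈ -1.3607 ∈ [-1.5, -0.9) ⇒ IN Λ
candidate 7: (m,n)=(-1,-5) → π∥ = -1-5·β ≈ -22.1803, π⊥ = -1-5·β' ≈ 0.1803 ∉ [-1.5, -0.9) ⇒ out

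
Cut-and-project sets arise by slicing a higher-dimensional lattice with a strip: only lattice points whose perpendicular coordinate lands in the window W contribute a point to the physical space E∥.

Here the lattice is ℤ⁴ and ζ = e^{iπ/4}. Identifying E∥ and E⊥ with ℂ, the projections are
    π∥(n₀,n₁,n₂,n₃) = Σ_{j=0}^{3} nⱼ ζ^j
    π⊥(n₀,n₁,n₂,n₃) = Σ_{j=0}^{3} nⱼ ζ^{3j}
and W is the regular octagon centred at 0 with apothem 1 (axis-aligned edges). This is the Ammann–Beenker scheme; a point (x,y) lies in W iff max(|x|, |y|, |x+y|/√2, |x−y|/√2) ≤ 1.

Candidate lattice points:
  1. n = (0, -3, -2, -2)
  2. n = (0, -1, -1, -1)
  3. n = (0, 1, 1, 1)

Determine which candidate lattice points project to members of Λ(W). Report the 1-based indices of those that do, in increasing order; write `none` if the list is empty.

2, 3

Internal map: ζ^{3j} for j=0..3 gives (1,0), (−√2/2,√2/2), (0,−1), (√2/2,√2/2).
#1 (0, -3, -2, -2): internal (0.707107, -1.535534); octagon support 1.585786 vs apothem 1 → ∉ W
#2 (0, -1, -1, -1): internal (0.000000, -0.414214); octagon support 0.414214 vs apothem 1 → ∈ W
#3 (0, 1, 1, 1): internal (0.000000, 0.414214); octagon support 0.414214 vs apothem 1 → ∈ W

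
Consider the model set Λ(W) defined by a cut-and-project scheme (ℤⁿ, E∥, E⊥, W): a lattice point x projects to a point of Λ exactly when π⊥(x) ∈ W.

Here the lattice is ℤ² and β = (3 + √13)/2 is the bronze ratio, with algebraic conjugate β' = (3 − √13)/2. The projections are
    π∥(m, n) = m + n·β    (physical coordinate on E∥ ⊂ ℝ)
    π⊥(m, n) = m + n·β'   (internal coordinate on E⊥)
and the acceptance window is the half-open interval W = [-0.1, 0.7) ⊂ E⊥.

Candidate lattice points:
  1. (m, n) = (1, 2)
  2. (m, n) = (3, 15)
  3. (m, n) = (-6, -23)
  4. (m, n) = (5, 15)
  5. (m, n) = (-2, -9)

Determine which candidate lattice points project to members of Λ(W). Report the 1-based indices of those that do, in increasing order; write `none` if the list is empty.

Compute β' = (3−√13)/2 = -0.3028, so π⊥(m,n) = m -0.3028·n.
candidate 1: (m,n)=(1,2) → π∥ = 1+2·β ≈ 7.6056, π⊥ = 1+2·β' ≈ 0.3944 ∈ [-0.1, 0.7) ⇒ IN Λ
candidate 2: (m,n)=(3,15) → π∥ = 3+15·β ≈ 52.5416, π⊥ = 3+15·β' ≈ -1.5416 ∉ [-0.1, 0.7) ⇒ out
candidate 3: (m,n)=(-6,-23) → π∥ = -6-23·β ≈ -81.9638, π⊥ = -6-23·β' ≈ 0.9638 ∉ [-0.1, 0.7) ⇒ out
candidate 4: (m,n)=(5,15) → π∥ = 5+15·β ≈ 54.5416, π⊥ = 5+15·β' ≈ 0.4584 ∈ [-0.1, 0.7) ⇒ IN Λ
candidate 5: (m,n)=(-2,-9) → π∥ = -2-9·β ≈ -31.7250, π⊥ = -2-9·β' ≈ 0.7250 ∉ [-0.1, 0.7) ⇒ out

1, 4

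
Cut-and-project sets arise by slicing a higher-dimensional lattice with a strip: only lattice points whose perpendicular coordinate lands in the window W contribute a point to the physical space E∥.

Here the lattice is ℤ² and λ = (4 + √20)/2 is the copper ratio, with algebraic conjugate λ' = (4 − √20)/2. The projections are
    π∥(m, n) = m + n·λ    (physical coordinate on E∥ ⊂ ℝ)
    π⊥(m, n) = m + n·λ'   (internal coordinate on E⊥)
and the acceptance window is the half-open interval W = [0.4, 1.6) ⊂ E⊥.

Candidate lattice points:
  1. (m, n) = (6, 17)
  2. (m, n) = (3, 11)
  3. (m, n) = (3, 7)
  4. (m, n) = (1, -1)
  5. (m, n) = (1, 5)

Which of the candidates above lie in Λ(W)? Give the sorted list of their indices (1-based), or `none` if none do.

Numerically λ ≈ 4.236068 and λ' = −1/λ ≈ -0.236068.
candidate 1: (m,n)=(6,17) → π∥ = 6+17·λ ≈ 78.013156, π⊥ = 6+17·λ' ≈ 1.986844 ∉ [0.4, 1.6) ⇒ out
candidate 2: (m,n)=(3,11) → π∥ = 3+11·λ ≈ 49.596748, π⊥ = 3+11·λ' ≈ 0.403252 ∈ [0.4, 1.6) ⇒ IN Λ
candidate 3: (m,n)=(3,7) → π∥ = 3+7·λ ≈ 32.652476, π⊥ = 3+7·λ' ≈ 1.347524 ∈ [0.4, 1.6) ⇒ IN Λ
candidate 4: (m,n)=(1,-1) → π∥ = 1-1·λ ≈ -3.236068, π⊥ = 1-1·λ' ≈ 1.236068 ∈ [0.4, 1.6) ⇒ IN Λ
candidate 5: (m,n)=(1,5) → π∥ = 1+5·λ ≈ 22.180340, π⊥ = 1+5·λ' ≈ -0.180340 ∉ [0.4, 1.6) ⇒ out

2, 3, 4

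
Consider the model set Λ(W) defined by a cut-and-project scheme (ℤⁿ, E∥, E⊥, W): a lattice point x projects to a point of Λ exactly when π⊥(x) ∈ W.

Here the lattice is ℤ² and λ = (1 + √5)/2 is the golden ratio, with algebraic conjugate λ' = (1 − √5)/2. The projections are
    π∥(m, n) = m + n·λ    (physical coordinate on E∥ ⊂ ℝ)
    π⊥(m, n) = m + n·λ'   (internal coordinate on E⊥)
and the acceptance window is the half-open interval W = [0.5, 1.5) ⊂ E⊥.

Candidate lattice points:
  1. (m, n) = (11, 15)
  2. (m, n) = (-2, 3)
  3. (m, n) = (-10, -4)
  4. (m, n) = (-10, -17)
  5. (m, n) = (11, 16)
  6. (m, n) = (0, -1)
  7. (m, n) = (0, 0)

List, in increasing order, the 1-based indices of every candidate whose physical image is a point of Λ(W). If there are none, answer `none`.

Numerically λ ≈ 1.6180 and λ' = −1/λ ≈ -0.6180.
[1] lift (11,15): star map gives 1.7295; window check 0.5 ≤ 1.7295 < 1.5 is false → out
[2] lift (-2,3): star map gives -3.8541; window check 0.5 ≤ -3.8541 < 1.5 is false → out
[3] lift (-10,-4): star map gives -7.5279; window check 0.5 ≤ -7.5279 < 1.5 is false → out
[4] lift (-10,-17): star map gives 0.5066; window check 0.5 ≤ 0.5066 < 1.5 is true → IN Λ
[5] lift (11,16): star map gives 1.1115; window check 0.5 ≤ 1.1115 < 1.5 is true → IN Λ
[6] lift (0,-1): star map gives 0.6180; window check 0.5 ≤ 0.6180 < 1.5 is true → IN Λ
[7] lift (0,0): star map gives 0.0000; window check 0.5 ≤ 0.0000 < 1.5 is false → out

4, 5, 6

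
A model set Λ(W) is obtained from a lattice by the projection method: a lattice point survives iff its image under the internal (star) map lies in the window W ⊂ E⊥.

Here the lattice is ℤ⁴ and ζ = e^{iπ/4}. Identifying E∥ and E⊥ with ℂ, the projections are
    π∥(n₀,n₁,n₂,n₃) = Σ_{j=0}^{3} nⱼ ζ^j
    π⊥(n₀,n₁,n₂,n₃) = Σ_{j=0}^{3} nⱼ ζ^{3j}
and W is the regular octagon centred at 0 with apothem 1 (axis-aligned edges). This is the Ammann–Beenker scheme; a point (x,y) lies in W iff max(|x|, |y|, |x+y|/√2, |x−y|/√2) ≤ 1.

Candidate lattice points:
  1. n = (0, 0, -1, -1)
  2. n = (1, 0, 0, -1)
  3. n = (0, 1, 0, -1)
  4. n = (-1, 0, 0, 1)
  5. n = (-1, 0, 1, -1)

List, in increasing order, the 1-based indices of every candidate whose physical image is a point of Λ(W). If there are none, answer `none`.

π⊥(n) = n₀ + n₁ζ³ + n₂ζ⁶ + n₃ζ⁹ where ζ = e^{iπ/4}.
candidate 1: n = (0, 0, -1, -1) → π⊥ ≈ (-0.707107, +0.292893); max(|x|,|y|,|x±y|/√2) = 0.707107 ≤ 1 ⇒ ∈ W
candidate 2: n = (1, 0, 0, -1) → π⊥ ≈ (+0.292893, -0.707107); max(|x|,|y|,|x±y|/√2) = 0.707107 ≤ 1 ⇒ ∈ W
candidate 3: n = (0, 1, 0, -1) → π⊥ ≈ (-1.414214, +0.000000); max(|x|,|y|,|x±y|/√2) = 1.414214 > 1 ⇒ ∉ W
candidate 4: n = (-1, 0, 0, 1) → π⊥ ≈ (-0.292893, +0.707107); max(|x|,|y|,|x±y|/√2) = 0.707107 ≤ 1 ⇒ ∈ W
candidate 5: n = (-1, 0, 1, -1) → π⊥ ≈ (-1.707107, -1.707107); max(|x|,|y|,|x±y|/√2) = 2.414214 > 1 ⇒ ∉ W

1, 2, 4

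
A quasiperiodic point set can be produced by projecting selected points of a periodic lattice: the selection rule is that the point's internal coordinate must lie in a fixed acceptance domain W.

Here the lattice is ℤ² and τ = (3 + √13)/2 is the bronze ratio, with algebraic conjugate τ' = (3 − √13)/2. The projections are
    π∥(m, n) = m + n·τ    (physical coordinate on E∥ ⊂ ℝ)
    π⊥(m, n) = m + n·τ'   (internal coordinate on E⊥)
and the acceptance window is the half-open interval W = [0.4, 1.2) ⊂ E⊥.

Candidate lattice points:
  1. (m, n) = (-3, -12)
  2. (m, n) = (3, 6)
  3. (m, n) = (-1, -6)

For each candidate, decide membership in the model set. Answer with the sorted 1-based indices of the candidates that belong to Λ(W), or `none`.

Compute τ' = (3−√13)/2 = -0.3028, so π⊥(m,n) = m -0.3028·n.
[1] lift (-3,-12): star map gives 0.6333; window check 0.4 ≤ 0.6333 < 1.2 is true → IN Λ
[2] lift (3,6): star map gives 1.1833; window check 0.4 ≤ 1.1833 < 1.2 is true → IN Λ
[3] lift (-1,-6): star map gives 0.8167; window check 0.4 ≤ 0.8167 < 1.2 is true → IN Λ

1, 2, 3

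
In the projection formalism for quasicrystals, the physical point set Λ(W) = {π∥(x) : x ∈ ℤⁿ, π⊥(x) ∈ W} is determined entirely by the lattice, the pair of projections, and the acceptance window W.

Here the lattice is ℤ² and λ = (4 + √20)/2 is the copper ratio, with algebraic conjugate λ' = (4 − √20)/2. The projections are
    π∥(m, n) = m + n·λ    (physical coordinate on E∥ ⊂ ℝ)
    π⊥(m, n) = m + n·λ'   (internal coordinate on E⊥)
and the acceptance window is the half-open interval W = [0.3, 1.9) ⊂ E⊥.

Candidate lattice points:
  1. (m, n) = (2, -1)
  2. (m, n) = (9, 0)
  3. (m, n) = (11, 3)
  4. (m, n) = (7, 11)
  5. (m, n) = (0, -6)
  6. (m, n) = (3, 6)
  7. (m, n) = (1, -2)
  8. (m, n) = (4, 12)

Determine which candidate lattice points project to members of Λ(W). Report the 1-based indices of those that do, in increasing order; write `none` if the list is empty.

Numerically λ ≈ 4.2361 and λ' = −1/λ ≈ -0.2361.
[1] lift (2,-1): star map gives 2.2361; window check 0.3 ≤ 2.2361 < 1.9 is false → out
[2] lift (9,0): star map gives 9.0000; window check 0.3 ≤ 9.0000 < 1.9 is false → out
[3] lift (11,3): star map gives 10.2918; window check 0.3 ≤ 10.2918 < 1.9 is false → out
[4] lift (7,11): star map gives 4.4033; window check 0.3 ≤ 4.4033 < 1.9 is false → out
[5] lift (0,-6): star map gives 1.4164; window check 0.3 ≤ 1.4164 < 1.9 is true → IN Λ
[6] lift (3,6): star map gives 1.5836; window check 0.3 ≤ 1.5836 < 1.9 is true → IN Λ
[7] lift (1,-2): star map gives 1.4721; window check 0.3 ≤ 1.4721 < 1.9 is true → IN Λ
[8] lift (4,12): star map gives 1.1672; window check 0.3 ≤ 1.1672 < 1.9 is true → IN Λ

5, 6, 7, 8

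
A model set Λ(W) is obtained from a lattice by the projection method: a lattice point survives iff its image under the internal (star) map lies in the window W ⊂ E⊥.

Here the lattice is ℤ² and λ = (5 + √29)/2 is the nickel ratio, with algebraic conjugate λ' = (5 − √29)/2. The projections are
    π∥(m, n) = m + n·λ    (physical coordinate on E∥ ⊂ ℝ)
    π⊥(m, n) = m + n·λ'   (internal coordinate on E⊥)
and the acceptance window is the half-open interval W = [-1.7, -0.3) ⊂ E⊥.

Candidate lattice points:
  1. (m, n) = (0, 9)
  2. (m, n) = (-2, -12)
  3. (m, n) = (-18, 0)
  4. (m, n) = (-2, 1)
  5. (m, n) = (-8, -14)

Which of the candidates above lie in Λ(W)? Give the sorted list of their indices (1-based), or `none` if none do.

none

λ' = (5−√29)/2 ≈ -0.192582.
[1] lift (0,9): star map gives -1.733242; window check -1.7 ≤ -1.733242 < -0.3 is false → out
[2] lift (-2,-12): star map gives 0.310989; window check -1.7 ≤ 0.310989 < -0.3 is false → out
[3] lift (-18,0): star map gives -18.000000; window check -1.7 ≤ -18.000000 < -0.3 is false → out
[4] lift (-2,1): star map gives -2.192582; window check -1.7 ≤ -2.192582 < -0.3 is false → out
[5] lift (-8,-14): star map gives -5.303846; window check -1.7 ≤ -5.303846 < -0.3 is false → out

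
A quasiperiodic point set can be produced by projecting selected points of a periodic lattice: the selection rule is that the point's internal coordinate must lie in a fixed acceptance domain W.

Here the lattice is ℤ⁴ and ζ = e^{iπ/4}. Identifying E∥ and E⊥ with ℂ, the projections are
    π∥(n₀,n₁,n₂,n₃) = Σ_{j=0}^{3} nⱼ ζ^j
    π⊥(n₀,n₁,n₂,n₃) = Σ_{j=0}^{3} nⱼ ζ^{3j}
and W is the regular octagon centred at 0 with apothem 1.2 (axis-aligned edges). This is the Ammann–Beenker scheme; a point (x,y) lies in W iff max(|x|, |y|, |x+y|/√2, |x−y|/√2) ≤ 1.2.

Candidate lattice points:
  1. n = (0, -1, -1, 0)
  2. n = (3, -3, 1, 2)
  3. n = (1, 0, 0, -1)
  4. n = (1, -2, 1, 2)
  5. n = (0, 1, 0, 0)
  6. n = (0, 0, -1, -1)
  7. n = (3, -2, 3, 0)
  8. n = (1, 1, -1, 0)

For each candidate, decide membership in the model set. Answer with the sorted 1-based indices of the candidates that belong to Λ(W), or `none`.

1, 3, 5, 6

π⊥(n) = n₀ + n₁ζ³ + n₂ζ⁶ + n₃ζ⁹ where ζ = e^{iπ/4}.
candidate 1: n = (0, -1, -1, 0) → π⊥ ≈ (+0.707107, +0.292893); max(|x|,|y|,|x±y|/√2) = 0.707107 ≤ 1.2 ⇒ ∈ W
candidate 2: n = (3, -3, 1, 2) → π⊥ ≈ (+6.535534, -1.707107); max(|x|,|y|,|x±y|/√2) = 6.535534 > 1.2 ⇒ ∉ W
candidate 3: n = (1, 0, 0, -1) → π⊥ ≈ (+0.292893, -0.707107); max(|x|,|y|,|x±y|/√2) = 0.707107 ≤ 1.2 ⇒ ∈ W
candidate 4: n = (1, -2, 1, 2) → π⊥ ≈ (+3.828427, -1.000000); max(|x|,|y|,|x±y|/√2) = 3.828427 > 1.2 ⇒ ∉ W
candidate 5: n = (0, 1, 0, 0) → π⊥ ≈ (-0.707107, +0.707107); max(|x|,|y|,|x±y|/√2) = 1.000000 ≤ 1.2 ⇒ ∈ W
candidate 6: n = (0, 0, -1, -1) → π⊥ ≈ (-0.707107, +0.292893); max(|x|,|y|,|x±y|/√2) = 0.707107 ≤ 1.2 ⇒ ∈ W
candidate 7: n = (3, -2, 3, 0) → π⊥ ≈ (+4.414214, -4.414214); max(|x|,|y|,|x±y|/√2) = 6.242641 > 1.2 ⇒ ∉ W
candidate 8: n = (1, 1, -1, 0) → π⊥ ≈ (+0.292893, +1.707107); max(|x|,|y|,|x±y|/√2) = 1.707107 > 1.2 ⇒ ∉ W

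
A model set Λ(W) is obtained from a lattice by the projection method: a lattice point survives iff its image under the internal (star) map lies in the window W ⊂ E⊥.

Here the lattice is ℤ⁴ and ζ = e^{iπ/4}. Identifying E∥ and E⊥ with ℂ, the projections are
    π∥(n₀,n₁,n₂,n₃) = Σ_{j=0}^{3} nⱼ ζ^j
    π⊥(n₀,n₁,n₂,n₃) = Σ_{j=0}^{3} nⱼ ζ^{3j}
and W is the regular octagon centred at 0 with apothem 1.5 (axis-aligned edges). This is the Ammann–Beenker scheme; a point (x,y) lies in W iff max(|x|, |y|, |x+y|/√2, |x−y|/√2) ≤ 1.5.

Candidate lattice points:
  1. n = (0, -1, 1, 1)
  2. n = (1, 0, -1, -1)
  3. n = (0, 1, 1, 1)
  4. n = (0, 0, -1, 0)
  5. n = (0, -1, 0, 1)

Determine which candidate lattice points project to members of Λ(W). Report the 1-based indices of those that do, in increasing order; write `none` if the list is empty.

With ζ = e^{iπ/4} the internal vectors are ζ^0,ζ^3,ζ^6,ζ^9.
#1 (0, -1, 1, 1): internal (1.414214, -1.000000); octagon support 1.707107 vs apothem 1.5 → ∉ W
#2 (1, 0, -1, -1): internal (0.292893, 0.292893); octagon support 0.414214 vs apothem 1.5 → ∈ W
#3 (0, 1, 1, 1): internal (0.000000, 0.414214); octagon support 0.414214 vs apothem 1.5 → ∈ W
#4 (0, 0, -1, 0): internal (0.000000, 1.000000); octagon support 1.000000 vs apothem 1.5 → ∈ W
#5 (0, -1, 0, 1): internal (1.414214, 0.000000); octagon support 1.414214 vs apothem 1.5 → ∈ W

2, 3, 4, 5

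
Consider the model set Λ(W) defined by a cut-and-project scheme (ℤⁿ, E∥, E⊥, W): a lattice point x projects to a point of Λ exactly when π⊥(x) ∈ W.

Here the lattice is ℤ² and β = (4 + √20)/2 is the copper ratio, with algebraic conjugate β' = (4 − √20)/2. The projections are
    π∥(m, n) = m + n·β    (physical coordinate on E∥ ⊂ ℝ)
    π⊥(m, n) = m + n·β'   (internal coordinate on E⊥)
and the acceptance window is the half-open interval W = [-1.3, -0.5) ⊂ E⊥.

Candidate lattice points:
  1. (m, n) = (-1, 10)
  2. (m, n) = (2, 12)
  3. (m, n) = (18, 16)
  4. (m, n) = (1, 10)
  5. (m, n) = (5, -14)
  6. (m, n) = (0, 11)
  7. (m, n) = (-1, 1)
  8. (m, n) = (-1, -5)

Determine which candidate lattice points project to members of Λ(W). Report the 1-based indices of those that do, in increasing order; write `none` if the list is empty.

2, 7

β' = (4−√20)/2 ≈ -0.23607.
[1] lift (-1,10): star map gives -3.36068; window check -1.3 ≤ -3.36068 < -0.5 is false → out
[2] lift (2,12): star map gives -0.83282; window check -1.3 ≤ -0.83282 < -0.5 is true → IN Λ
[3] lift (18,16): star map gives 14.22291; window check -1.3 ≤ 14.22291 < -0.5 is false → out
[4] lift (1,10): star map gives -1.36068; window check -1.3 ≤ -1.36068 < -0.5 is false → out
[5] lift (5,-14): star map gives 8.30495; window check -1.3 ≤ 8.30495 < -0.5 is false → out
[6] lift (0,11): star map gives -2.59675; window check -1.3 ≤ -2.59675 < -0.5 is false → out
[7] lift (-1,1): star map gives -1.23607; window check -1.3 ≤ -1.23607 < -0.5 is true → IN Λ
[8] lift (-1,-5): star map gives 0.18034; window check -1.3 ≤ 0.18034 < -0.5 is false → out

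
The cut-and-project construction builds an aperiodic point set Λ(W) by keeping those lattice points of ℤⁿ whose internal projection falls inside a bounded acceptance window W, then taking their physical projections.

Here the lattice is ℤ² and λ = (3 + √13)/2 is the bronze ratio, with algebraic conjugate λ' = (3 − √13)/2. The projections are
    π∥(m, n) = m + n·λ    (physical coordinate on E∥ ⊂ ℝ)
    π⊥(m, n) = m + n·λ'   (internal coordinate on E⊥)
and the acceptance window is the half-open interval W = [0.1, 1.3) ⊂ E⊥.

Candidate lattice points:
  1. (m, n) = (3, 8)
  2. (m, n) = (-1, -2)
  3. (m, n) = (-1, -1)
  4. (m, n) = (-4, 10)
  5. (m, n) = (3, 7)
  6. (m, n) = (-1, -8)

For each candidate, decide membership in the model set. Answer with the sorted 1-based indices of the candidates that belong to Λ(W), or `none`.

Compute λ' = (3−√13)/2 = -0.302776, so π⊥(m,n) = m -0.302776·n.
#1 (3,8): internal coord 3 + (8)·λ' = +0.577795; +0.577795 ∈ [0.1, 1.3) → IN Λ
#2 (-1,-2): internal coord -1 + (-2)·λ' = -0.394449; -0.394449 ∉ [0.1, 1.3) → out
#3 (-1,-1): internal coord -1 + (-1)·λ' = -0.697224; -0.697224 ∉ [0.1, 1.3) → out
#4 (-4,10): internal coord -4 + (10)·λ' = -7.027756; -7.027756 ∉ [0.1, 1.3) → out
#5 (3,7): internal coord 3 + (7)·λ' = +0.880571; +0.880571 ∈ [0.1, 1.3) → IN Λ
#6 (-1,-8): internal coord -1 + (-8)·λ' = +1.422205; +1.422205 ∉ [0.1, 1.3) → out

1, 5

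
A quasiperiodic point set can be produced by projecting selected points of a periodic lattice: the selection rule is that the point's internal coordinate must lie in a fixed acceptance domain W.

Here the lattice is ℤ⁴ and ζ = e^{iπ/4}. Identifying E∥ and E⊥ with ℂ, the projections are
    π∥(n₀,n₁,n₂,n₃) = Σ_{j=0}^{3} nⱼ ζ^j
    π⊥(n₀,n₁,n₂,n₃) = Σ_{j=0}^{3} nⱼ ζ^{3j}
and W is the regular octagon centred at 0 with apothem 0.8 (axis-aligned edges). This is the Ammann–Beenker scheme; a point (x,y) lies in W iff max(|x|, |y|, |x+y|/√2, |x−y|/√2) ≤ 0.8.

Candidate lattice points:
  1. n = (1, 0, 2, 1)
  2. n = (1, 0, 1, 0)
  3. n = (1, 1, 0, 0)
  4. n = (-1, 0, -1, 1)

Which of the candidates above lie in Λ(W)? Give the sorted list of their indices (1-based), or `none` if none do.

3

π⊥(n) = n₀ + n₁ζ³ + n₂ζ⁶ + n₃ζ⁹ where ζ = e^{iπ/4}.
#1 (1, 0, 2, 1): internal (1.70711, -1.29289); octagon support 2.12132 vs apothem 0.8 → ∉ W
#2 (1, 0, 1, 0): internal (1.00000, -1.00000); octagon support 1.41421 vs apothem 0.8 → ∉ W
#3 (1, 1, 0, 0): internal (0.29289, 0.70711); octagon support 0.70711 vs apothem 0.8 → ∈ W
#4 (-1, 0, -1, 1): internal (-0.29289, 1.70711); octagon support 1.70711 vs apothem 0.8 → ∉ W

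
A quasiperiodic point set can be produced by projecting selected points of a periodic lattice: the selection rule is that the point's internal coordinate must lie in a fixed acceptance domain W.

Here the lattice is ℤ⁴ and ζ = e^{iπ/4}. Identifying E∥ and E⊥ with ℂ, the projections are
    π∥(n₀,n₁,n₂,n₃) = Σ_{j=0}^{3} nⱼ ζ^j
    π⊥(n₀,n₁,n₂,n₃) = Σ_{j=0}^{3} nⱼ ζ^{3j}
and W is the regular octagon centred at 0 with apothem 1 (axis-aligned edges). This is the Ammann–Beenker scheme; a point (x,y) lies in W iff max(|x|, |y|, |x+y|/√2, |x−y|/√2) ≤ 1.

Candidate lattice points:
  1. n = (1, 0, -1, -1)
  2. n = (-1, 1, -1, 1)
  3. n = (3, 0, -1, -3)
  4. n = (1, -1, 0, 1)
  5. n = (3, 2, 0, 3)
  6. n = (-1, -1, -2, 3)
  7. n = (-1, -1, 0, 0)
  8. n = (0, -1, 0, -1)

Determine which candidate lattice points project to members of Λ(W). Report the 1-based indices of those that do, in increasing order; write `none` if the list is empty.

1, 7

With ζ = e^{iπ/4} the internal vectors are ζ^0,ζ^3,ζ^6,ζ^9.
candidate 1: n = (1, 0, -1, -1) → π⊥ ≈ (+0.29289, +0.29289); max(|x|,|y|,|x±y|/√2) = 0.41421 ≤ 1 ⇒ ∈ W
candidate 2: n = (-1, 1, -1, 1) → π⊥ ≈ (-1.00000, +2.41421); max(|x|,|y|,|x±y|/√2) = 2.41421 > 1 ⇒ ∉ W
candidate 3: n = (3, 0, -1, -3) → π⊥ ≈ (+0.87868, -1.12132); max(|x|,|y|,|x±y|/√2) = 1.41421 > 1 ⇒ ∉ W
candidate 4: n = (1, -1, 0, 1) → π⊥ ≈ (+2.41421, +0.00000); max(|x|,|y|,|x±y|/√2) = 2.41421 > 1 ⇒ ∉ W
candidate 5: n = (3, 2, 0, 3) → π⊥ ≈ (+3.70711, +3.53553); max(|x|,|y|,|x±y|/√2) = 5.12132 > 1 ⇒ ∉ W
candidate 6: n = (-1, -1, -2, 3) → π⊥ ≈ (+1.82843, +3.41421); max(|x|,|y|,|x±y|/√2) = 3.70711 > 1 ⇒ ∉ W
candidate 7: n = (-1, -1, 0, 0) → π⊥ ≈ (-0.29289, -0.70711); max(|x|,|y|,|x±y|/√2) = 0.70711 ≤ 1 ⇒ ∈ W
candidate 8: n = (0, -1, 0, -1) → π⊥ ≈ (+0.00000, -1.41421); max(|x|,|y|,|x±y|/√2) = 1.41421 > 1 ⇒ ∉ W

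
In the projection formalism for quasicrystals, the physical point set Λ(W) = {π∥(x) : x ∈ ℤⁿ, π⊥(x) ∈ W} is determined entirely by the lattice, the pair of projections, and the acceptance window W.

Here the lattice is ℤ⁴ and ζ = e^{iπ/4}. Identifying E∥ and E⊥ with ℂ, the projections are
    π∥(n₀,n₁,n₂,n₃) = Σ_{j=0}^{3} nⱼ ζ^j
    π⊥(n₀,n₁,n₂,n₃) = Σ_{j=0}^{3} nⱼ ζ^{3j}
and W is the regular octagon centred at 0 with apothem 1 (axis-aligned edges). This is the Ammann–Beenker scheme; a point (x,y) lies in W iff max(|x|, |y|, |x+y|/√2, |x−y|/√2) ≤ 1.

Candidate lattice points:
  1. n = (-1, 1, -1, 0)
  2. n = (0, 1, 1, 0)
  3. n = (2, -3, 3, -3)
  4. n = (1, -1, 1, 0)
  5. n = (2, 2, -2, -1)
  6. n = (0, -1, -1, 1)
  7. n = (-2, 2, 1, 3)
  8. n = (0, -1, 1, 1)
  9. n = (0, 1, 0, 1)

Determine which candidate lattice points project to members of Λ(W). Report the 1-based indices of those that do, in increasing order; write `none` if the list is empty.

With ζ = e^{iπ/4} the internal vectors are ζ^0,ζ^3,ζ^6,ζ^9.
candidate 1: n = (-1, 1, -1, 0) → π⊥ ≈ (-1.70711, +1.70711); max(|x|,|y|,|x±y|/√2) = 2.41421 > 1 ⇒ ∉ W
candidate 2: n = (0, 1, 1, 0) → π⊥ ≈ (-0.70711, -0.29289); max(|x|,|y|,|x±y|/√2) = 0.70711 ≤ 1 ⇒ ∈ W
candidate 3: n = (2, -3, 3, -3) → π⊥ ≈ (+2.00000, -7.24264); max(|x|,|y|,|x±y|/√2) = 7.24264 > 1 ⇒ ∉ W
candidate 4: n = (1, -1, 1, 0) → π⊥ ≈ (+1.70711, -1.70711); max(|x|,|y|,|x±y|/√2) = 2.41421 > 1 ⇒ ∉ W
candidate 5: n = (2, 2, -2, -1) → π⊥ ≈ (-0.12132, +2.70711); max(|x|,|y|,|x±y|/√2) = 2.70711 > 1 ⇒ ∉ W
candidate 6: n = (0, -1, -1, 1) → π⊥ ≈ (+1.41421, +1.00000); max(|x|,|y|,|x±y|/√2) = 1.70711 > 1 ⇒ ∉ W
candidate 7: n = (-2, 2, 1, 3) → π⊥ ≈ (-1.29289, +2.53553); max(|x|,|y|,|x±y|/√2) = 2.70711 > 1 ⇒ ∉ W
candidate 8: n = (0, -1, 1, 1) → π⊥ ≈ (+1.41421, -1.00000); max(|x|,|y|,|x±y|/√2) = 1.70711 > 1 ⇒ ∉ W
candidate 9: n = (0, 1, 0, 1) → π⊥ ≈ (+0.00000, +1.41421); max(|x|,|y|,|x±y|/√2) = 1.41421 > 1 ⇒ ∉ W

2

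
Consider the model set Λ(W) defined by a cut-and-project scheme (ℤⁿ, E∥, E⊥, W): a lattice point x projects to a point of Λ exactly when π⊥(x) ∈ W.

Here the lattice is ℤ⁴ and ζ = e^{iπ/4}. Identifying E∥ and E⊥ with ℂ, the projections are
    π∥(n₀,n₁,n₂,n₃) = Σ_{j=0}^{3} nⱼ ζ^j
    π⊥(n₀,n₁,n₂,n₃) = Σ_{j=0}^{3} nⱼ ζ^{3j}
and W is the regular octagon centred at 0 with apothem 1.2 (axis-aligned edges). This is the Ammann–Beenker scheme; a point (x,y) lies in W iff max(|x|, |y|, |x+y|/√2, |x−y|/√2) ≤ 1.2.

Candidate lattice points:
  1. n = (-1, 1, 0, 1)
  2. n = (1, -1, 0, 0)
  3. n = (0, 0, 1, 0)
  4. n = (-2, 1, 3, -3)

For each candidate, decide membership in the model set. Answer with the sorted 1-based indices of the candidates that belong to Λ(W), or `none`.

3

With ζ = e^{iπ/4} the internal vectors are ζ^0,ζ^3,ζ^6,ζ^9.
#1 (-1, 1, 0, 1): internal (-1.00000, 1.41421); octagon support 1.70711 vs apothem 1.2 → ∉ W
#2 (1, -1, 0, 0): internal (1.70711, -0.70711); octagon support 1.70711 vs apothem 1.2 → ∉ W
#3 (0, 0, 1, 0): internal (0.00000, -1.00000); octagon support 1.00000 vs apothem 1.2 → ∈ W
#4 (-2, 1, 3, -3): internal (-4.82843, -4.41421); octagon support 6.53553 vs apothem 1.2 → ∉ W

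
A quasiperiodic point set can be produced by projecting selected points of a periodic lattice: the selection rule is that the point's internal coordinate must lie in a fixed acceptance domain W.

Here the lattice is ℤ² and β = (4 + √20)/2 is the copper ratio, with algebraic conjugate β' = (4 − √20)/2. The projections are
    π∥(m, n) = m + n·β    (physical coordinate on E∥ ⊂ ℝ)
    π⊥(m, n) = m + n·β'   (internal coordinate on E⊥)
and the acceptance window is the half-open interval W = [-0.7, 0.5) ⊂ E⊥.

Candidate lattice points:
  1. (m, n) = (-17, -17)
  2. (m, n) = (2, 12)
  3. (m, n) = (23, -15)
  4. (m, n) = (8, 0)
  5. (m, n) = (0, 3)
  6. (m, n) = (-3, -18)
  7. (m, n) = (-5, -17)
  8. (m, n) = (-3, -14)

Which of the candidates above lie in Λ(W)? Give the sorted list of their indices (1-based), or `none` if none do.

8

Compute β' = (4−√20)/2 = -0.236068, so π⊥(m,n) = m -0.236068·n.
#1 (-17,-17): internal coord -17 + (-17)·β' = -12.986844; -12.986844 ∉ [-0.7, 0.5) → out
#2 (2,12): internal coord 2 + (12)·β' = -0.832816; -0.832816 ∉ [-0.7, 0.5) → out
#3 (23,-15): internal coord 23 + (-15)·β' = +26.541020; +26.541020 ∉ [-0.7, 0.5) → out
#4 (8,0): internal coord 8 + (0)·β' = +8.000000; +8.000000 ∉ [-0.7, 0.5) → out
#5 (0,3): internal coord 0 + (3)·β' = -0.708204; -0.708204 ∉ [-0.7, 0.5) → out
#6 (-3,-18): internal coord -3 + (-18)·β' = +1.249224; +1.249224 ∉ [-0.7, 0.5) → out
#7 (-5,-17): internal coord -5 + (-17)·β' = -0.986844; -0.986844 ∉ [-0.7, 0.5) → out
#8 (-3,-14): internal coord -3 + (-14)·β' = +0.304952; +0.304952 ∈ [-0.7, 0.5) → IN Λ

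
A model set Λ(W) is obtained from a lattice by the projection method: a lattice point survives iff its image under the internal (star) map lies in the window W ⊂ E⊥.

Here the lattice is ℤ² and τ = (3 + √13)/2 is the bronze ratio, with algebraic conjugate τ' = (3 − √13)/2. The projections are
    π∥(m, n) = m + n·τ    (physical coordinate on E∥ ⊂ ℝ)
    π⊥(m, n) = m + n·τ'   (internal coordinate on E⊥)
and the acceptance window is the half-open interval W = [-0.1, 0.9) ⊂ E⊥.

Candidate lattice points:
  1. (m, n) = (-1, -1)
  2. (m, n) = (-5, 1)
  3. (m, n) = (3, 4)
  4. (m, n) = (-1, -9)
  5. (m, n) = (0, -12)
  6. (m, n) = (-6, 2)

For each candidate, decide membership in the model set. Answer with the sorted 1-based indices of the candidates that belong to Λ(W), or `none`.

none

Compute τ' = (3−√13)/2 = -0.302776, so π⊥(m,n) = m -0.302776·n.
[1] lift (-1,-1): star map gives -0.697224; window check -0.1 ≤ -0.697224 < 0.9 is false → out
[2] lift (-5,1): star map gives -5.302776; window check -0.1 ≤ -5.302776 < 0.9 is false → out
[3] lift (3,4): star map gives 1.788897; window check -0.1 ≤ 1.788897 < 0.9 is false → out
[4] lift (-1,-9): star map gives 1.724981; window check -0.1 ≤ 1.724981 < 0.9 is false → out
[5] lift (0,-12): star map gives 3.633308; window check -0.1 ≤ 3.633308 < 0.9 is false → out
[6] lift (-6,2): star map gives -6.605551; window check -0.1 ≤ -6.605551 < 0.9 is false → out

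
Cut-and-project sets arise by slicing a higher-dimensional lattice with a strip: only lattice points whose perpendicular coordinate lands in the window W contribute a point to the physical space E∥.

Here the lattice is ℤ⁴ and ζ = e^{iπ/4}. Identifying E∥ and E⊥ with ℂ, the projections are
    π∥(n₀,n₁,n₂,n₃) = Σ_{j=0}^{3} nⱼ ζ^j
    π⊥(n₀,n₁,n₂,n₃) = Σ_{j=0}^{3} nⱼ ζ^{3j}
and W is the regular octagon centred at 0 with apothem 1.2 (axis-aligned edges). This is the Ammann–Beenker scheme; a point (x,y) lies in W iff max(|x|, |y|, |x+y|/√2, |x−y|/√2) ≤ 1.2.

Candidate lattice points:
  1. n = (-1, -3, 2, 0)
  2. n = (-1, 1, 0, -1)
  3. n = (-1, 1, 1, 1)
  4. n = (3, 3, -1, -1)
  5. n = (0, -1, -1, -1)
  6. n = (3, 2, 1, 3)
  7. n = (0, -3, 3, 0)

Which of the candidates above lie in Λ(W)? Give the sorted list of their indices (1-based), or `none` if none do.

Internal map: ζ^{3j} for j=0..3 gives (1,0), (−√2/2,√2/2), (0,−1), (√2/2,√2/2).
candidate 1: n = (-1, -3, 2, 0) → π⊥ ≈ (+1.121320, -4.121320); max(|x|,|y|,|x±y|/√2) = 4.121320 > 1.2 ⇒ ∉ W
candidate 2: n = (-1, 1, 0, -1) → π⊥ ≈ (-2.414214, +0.000000); max(|x|,|y|,|x±y|/√2) = 2.414214 > 1.2 ⇒ ∉ W
candidate 3: n = (-1, 1, 1, 1) → π⊥ ≈ (-1.000000, +0.414214); max(|x|,|y|,|x±y|/√2) = 1.000000 ≤ 1.2 ⇒ ∈ W
candidate 4: n = (3, 3, -1, -1) → π⊥ ≈ (+0.171573, +2.414214); max(|x|,|y|,|x±y|/√2) = 2.414214 > 1.2 ⇒ ∉ W
candidate 5: n = (0, -1, -1, -1) → π⊥ ≈ (+0.000000, -0.414214); max(|x|,|y|,|x±y|/√2) = 0.414214 ≤ 1.2 ⇒ ∈ W
candidate 6: n = (3, 2, 1, 3) → π⊥ ≈ (+3.707107, +2.535534); max(|x|,|y|,|x±y|/√2) = 4.414214 > 1.2 ⇒ ∉ W
candidate 7: n = (0, -3, 3, 0) → π⊥ ≈ (+2.121320, -5.121320); max(|x|,|y|,|x±y|/√2) = 5.121320 > 1.2 ⇒ ∉ W

3, 5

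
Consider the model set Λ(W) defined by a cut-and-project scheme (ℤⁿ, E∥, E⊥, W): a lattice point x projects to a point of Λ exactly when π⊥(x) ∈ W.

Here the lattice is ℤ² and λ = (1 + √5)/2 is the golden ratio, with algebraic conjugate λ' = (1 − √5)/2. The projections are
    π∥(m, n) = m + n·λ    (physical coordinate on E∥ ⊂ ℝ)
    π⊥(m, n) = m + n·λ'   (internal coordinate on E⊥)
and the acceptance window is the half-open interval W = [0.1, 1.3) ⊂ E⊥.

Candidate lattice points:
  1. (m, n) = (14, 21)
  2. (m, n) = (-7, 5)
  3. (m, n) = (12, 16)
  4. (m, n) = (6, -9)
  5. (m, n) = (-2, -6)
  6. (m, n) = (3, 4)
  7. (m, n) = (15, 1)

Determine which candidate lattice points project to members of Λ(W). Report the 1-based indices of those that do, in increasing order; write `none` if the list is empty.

Compute λ' = (1−√5)/2 = -0.61803, so π⊥(m,n) = m -0.61803·n.
candidate 1: (m,n)=(14,21) → π∥ = 14+21·λ ≈ 47.97871, π⊥ = 14+21·λ' ≈ 1.02129 ∈ [0.1, 1.3) ⇒ IN Λ
candidate 2: (m,n)=(-7,5) → π∥ = -7+5·λ ≈ 1.09017, π⊥ = -7+5·λ' ≈ -10.09017 ∉ [0.1, 1.3) ⇒ out
candidate 3: (m,n)=(12,16) → π∥ = 12+16·λ ≈ 37.88854, π⊥ = 12+16·λ' ≈ 2.11146 ∉ [0.1, 1.3) ⇒ out
candidate 4: (m,n)=(6,-9) → π∥ = 6-9·λ ≈ -8.56231, π⊥ = 6-9·λ' ≈ 11.56231 ∉ [0.1, 1.3) ⇒ out
candidate 5: (m,n)=(-2,-6) → π∥ = -2-6·λ ≈ -11.70820, π⊥ = -2-6·λ' ≈ 1.70820 ∉ [0.1, 1.3) ⇒ out
candidate 6: (m,n)=(3,4) → π∥ = 3+4·λ ≈ 9.47214, π⊥ = 3+4·λ' ≈ 0.52786 ∈ [0.1, 1.3) ⇒ IN Λ
candidate 7: (m,n)=(15,1) → π∥ = 15+1·λ ≈ 16.61803, π⊥ = 15+1·λ' ≈ 14.38197 ∉ [0.1, 1.3) ⇒ out

1, 6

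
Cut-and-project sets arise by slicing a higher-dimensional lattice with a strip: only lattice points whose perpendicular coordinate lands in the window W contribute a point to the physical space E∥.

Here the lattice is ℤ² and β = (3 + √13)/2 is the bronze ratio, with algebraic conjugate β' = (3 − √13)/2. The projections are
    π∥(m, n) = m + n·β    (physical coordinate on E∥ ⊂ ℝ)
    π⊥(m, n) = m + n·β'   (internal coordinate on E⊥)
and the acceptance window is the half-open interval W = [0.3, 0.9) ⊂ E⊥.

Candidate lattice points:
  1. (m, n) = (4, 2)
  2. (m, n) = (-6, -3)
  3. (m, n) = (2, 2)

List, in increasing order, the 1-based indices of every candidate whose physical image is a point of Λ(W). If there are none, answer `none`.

Numerically β ≈ 3.3028 and β' = −1/β ≈ -0.3028.
[1] lift (4,2): star map gives 3.3944; window check 0.3 ≤ 3.3944 < 0.9 is false → out
[2] lift (-6,-3): star map gives -5.0917; window check 0.3 ≤ -5.0917 < 0.9 is false → out
[3] lift (2,2): star map gives 1.3944; window check 0.3 ≤ 1.3944 < 0.9 is false → out

none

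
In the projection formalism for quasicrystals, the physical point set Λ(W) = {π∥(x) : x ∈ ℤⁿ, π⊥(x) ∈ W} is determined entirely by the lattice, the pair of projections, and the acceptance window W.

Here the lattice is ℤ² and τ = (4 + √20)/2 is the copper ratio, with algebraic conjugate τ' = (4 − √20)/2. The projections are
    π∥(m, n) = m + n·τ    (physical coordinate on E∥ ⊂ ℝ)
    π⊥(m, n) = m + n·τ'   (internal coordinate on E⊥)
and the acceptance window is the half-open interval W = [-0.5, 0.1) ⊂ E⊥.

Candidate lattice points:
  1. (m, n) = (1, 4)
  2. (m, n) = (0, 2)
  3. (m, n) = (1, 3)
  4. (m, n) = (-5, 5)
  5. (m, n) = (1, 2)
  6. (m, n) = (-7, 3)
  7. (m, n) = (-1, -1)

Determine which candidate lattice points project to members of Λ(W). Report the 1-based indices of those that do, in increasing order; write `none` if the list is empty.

1, 2

Numerically τ ≈ 4.236068 and τ' = −1/τ ≈ -0.236068.
#1 (1,4): internal coord 1 + (4)·τ' = +0.055728; +0.055728 ∈ [-0.5, 0.1) → IN Λ
#2 (0,2): internal coord 0 + (2)·τ' = -0.472136; -0.472136 ∈ [-0.5, 0.1) → IN Λ
#3 (1,3): internal coord 1 + (3)·τ' = +0.291796; +0.291796 ∉ [-0.5, 0.1) → out
#4 (-5,5): internal coord -5 + (5)·τ' = -6.180340; -6.180340 ∉ [-0.5, 0.1) → out
#5 (1,2): internal coord 1 + (2)·τ' = +0.527864; +0.527864 ∉ [-0.5, 0.1) → out
#6 (-7,3): internal coord -7 + (3)·τ' = -7.708204; -7.708204 ∉ [-0.5, 0.1) → out
#7 (-1,-1): internal coord -1 + (-1)·τ' = -0.763932; -0.763932 ∉ [-0.5, 0.1) → out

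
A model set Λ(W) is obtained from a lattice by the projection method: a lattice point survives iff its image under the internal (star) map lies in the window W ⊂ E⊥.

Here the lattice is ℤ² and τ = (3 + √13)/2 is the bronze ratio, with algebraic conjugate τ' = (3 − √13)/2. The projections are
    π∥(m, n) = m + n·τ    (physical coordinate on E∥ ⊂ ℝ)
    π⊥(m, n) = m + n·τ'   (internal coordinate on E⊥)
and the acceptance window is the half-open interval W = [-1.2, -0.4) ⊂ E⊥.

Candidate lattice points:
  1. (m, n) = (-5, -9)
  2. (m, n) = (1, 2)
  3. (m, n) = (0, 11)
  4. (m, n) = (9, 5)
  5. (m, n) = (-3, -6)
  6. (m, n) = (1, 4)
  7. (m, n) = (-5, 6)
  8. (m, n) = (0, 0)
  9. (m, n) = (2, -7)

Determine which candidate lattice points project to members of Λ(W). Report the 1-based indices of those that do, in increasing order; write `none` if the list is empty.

Compute τ' = (3−√13)/2 = -0.302776, so π⊥(m,n) = m -0.302776·n.
candidate 1: (m,n)=(-5,-9) → π∥ = -5-9·τ ≈ -34.724981, π⊥ = -5-9·τ' ≈ -2.275019 ∉ [-1.2, -0.4) ⇒ out
candidate 2: (m,n)=(1,2) → π∥ = 1+2·τ ≈ 7.605551, π⊥ = 1+2·τ' ≈ 0.394449 ∉ [-1.2, -0.4) ⇒ out
candidate 3: (m,n)=(0,11) → π∥ = 0+11·τ ≈ 36.330532, π⊥ = 0+11·τ' ≈ -3.330532 ∉ [-1.2, -0.4) ⇒ out
candidate 4: (m,n)=(9,5) → π∥ = 9+5·τ ≈ 25.513878, π⊥ = 9+5·τ' ≈ 7.486122 ∉ [-1.2, -0.4) ⇒ out
candidate 5: (m,n)=(-3,-6) → π∥ = -3-6·τ ≈ -22.816654, π⊥ = -3-6·τ' ≈ -1.183346 ∈ [-1.2, -0.4) ⇒ IN Λ
candidate 6: (m,n)=(1,4) → π∥ = 1+4·τ ≈ 14.211103, π⊥ = 1+4·τ' ≈ -0.211103 ∉ [-1.2, -0.4) ⇒ out
candidate 7: (m,n)=(-5,6) → π∥ = -5+6·τ ≈ 14.816654, π⊥ = -5+6·τ' ≈ -6.816654 ∉ [-1.2, -0.4) ⇒ out
candidate 8: (m,n)=(0,0) → π∥ = 0+0·τ ≈ 0.000000, π⊥ = 0+0·τ' ≈ 0.000000 ∉ [-1.2, -0.4) ⇒ out
candidate 9: (m,n)=(2,-7) → π∥ = 2-7·τ ≈ -21.119429, π⊥ = 2-7·τ' ≈ 4.119429 ∉ [-1.2, -0.4) ⇒ out

5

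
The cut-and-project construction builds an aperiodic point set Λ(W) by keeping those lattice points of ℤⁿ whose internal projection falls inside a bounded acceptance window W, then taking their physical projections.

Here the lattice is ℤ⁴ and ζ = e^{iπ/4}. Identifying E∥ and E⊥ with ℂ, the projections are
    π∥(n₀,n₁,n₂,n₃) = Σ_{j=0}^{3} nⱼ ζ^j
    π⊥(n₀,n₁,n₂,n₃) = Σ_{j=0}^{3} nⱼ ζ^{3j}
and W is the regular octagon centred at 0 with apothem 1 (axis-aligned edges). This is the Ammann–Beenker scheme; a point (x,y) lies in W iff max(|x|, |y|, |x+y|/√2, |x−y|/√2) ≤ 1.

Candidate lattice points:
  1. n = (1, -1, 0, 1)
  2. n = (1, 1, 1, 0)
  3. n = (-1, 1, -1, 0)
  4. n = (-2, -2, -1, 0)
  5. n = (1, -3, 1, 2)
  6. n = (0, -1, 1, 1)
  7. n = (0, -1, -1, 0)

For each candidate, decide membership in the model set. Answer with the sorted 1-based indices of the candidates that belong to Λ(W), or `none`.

2, 4, 7

Internal map: ζ^{3j} for j=0..3 gives (1,0), (−√2/2,√2/2), (0,−1), (√2/2,√2/2).
#1 (1, -1, 0, 1): internal (2.414214, 0.000000); octagon support 2.414214 vs apothem 1 → ∉ W
#2 (1, 1, 1, 0): internal (0.292893, -0.292893); octagon support 0.414214 vs apothem 1 → ∈ W
#3 (-1, 1, -1, 0): internal (-1.707107, 1.707107); octagon support 2.414214 vs apothem 1 → ∉ W
#4 (-2, -2, -1, 0): internal (-0.585786, -0.414214); octagon support 0.707107 vs apothem 1 → ∈ W
#5 (1, -3, 1, 2): internal (4.535534, -1.707107); octagon support 4.535534 vs apothem 1 → ∉ W
#6 (0, -1, 1, 1): internal (1.414214, -1.000000); octagon support 1.707107 vs apothem 1 → ∉ W
#7 (0, -1, -1, 0): internal (0.707107, 0.292893); octagon support 0.707107 vs apothem 1 → ∈ W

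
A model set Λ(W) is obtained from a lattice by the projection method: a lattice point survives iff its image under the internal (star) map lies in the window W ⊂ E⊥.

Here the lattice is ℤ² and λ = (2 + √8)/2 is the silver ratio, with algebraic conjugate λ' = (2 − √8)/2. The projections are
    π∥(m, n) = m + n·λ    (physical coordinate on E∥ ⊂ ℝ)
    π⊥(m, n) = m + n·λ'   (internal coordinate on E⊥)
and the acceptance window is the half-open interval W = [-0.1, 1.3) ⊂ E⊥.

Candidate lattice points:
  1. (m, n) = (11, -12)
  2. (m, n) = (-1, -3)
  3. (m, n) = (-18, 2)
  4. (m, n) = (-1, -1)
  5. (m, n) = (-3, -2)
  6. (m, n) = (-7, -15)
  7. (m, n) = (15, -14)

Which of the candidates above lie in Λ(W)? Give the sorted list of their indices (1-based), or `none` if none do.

2

λ' = (2−√8)/2 ≈ -0.414214.
#1 (11,-12): internal coord 11 + (-12)·λ' = +15.970563; +15.970563 ∉ [-0.1, 1.3) → out
#2 (-1,-3): internal coord -1 + (-3)·λ' = +0.242641; +0.242641 ∈ [-0.1, 1.3) → IN Λ
#3 (-18,2): internal coord -18 + (2)·λ' = -18.828427; -18.828427 ∉ [-0.1, 1.3) → out
#4 (-1,-1): internal coord -1 + (-1)·λ' = -0.585786; -0.585786 ∉ [-0.1, 1.3) → out
#5 (-3,-2): internal coord -3 + (-2)·λ' = -2.171573; -2.171573 ∉ [-0.1, 1.3) → out
#6 (-7,-15): internal coord -7 + (-15)·λ' = -0.786797; -0.786797 ∉ [-0.1, 1.3) → out
#7 (15,-14): internal coord 15 + (-14)·λ' = +20.798990; +20.798990 ∉ [-0.1, 1.3) → out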